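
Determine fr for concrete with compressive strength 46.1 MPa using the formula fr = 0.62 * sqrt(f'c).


fr = 0.62 * sqrt(46.1)
= 4.21 MPa

4.21


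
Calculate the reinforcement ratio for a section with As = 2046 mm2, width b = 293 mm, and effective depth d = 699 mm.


rho = As / (b * d)
= 2046 / (293 * 699)
= 0.01

0.01


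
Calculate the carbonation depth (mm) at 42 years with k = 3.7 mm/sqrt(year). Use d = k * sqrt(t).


depth = k * sqrt(t)
= 3.7 * sqrt(42)
= 23.98 mm

23.98


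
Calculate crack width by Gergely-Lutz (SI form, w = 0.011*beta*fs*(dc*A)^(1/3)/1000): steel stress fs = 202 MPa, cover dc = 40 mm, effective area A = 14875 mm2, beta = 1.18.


w = 0.011 * beta * fs * (dc * A)^(1/3) / 1000
= 0.011 * 1.18 * 202 * (40 * 14875)^(1/3) / 1000
= 0.221 mm

0.221


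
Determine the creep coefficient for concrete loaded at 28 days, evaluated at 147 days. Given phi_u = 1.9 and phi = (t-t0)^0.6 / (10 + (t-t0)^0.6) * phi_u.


dt = 147 - 28 = 119
phi = 119^0.6 / (10 + 119^0.6) * 1.9
= 1.211

1.211


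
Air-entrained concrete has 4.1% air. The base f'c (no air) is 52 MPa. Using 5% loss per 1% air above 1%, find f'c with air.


Strength loss = (4.1 - 1) * 5 = 15.5%
f'c = 52 * (1 - 15.5/100)
= 43.94 MPa

43.94


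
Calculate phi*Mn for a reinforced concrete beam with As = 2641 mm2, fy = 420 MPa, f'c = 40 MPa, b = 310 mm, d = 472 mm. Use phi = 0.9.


a = As * fy / (0.85 * f'c * b)
= 2641 * 420 / (0.85 * 40 * 310)
= 105.2391 mm
Mn = As * fy * (d - a/2) / 10^6
= 465.1852 kN-m
phi*Mn = 0.9 * 465.1852 = 418.67 kN-m

418.67


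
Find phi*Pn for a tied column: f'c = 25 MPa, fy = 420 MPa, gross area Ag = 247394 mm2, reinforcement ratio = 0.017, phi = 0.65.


Ast = rho * Ag = 0.017 * 247394 = 4205.698 mm2
phi*Pn = 0.65 * 0.80 * (0.85 * 25 * (247394 - 4205.698) + 420 * 4205.698) / 1000
= 3605.76 kN

3605.76


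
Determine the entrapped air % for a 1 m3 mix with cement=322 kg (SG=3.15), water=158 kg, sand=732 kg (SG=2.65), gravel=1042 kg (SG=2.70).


Vol cement = 322 / (3.15 * 1000) = 0.102222 m3
Vol water = 158 / 1000 = 0.158 m3
Vol sand = 732 / (2.65 * 1000) = 0.276226 m3
Vol gravel = 1042 / (2.70 * 1000) = 0.385926 m3
Total solid + water volume = 0.922375 m3
Air = (1 - 0.922375) * 100 = 7.76%

7.76


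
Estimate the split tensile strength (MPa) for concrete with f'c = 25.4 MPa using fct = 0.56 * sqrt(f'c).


fct = 0.56 * sqrt(25.4)
= 0.56 * 5.04
= 2.822 MPa

2.822


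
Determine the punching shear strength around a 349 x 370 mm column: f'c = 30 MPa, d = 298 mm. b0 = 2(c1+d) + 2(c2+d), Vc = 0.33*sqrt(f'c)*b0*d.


b0 = 2*(349 + 298) + 2*(370 + 298) = 2630 mm
Vc = 0.33 * sqrt(30) * 2630 * 298 / 1000
= 1416.6 kN

1416.6


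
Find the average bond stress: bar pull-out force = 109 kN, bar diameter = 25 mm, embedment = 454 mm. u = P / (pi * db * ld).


u = P / (pi * db * ld)
= 109 * 1000 / (pi * 25 * 454)
= 3.057 MPa

3.057


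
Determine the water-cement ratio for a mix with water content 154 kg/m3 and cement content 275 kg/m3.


w/c = water / cement
w/c = 154 / 275 = 0.56

0.56


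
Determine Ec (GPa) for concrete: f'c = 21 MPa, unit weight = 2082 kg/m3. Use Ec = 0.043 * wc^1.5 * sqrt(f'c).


Ec = 0.043 * 2082^1.5 * sqrt(21) / 1000
= 18.72 GPa

18.72


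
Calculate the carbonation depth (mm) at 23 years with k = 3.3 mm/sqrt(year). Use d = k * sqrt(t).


depth = k * sqrt(t)
= 3.3 * sqrt(23)
= 15.83 mm

15.83


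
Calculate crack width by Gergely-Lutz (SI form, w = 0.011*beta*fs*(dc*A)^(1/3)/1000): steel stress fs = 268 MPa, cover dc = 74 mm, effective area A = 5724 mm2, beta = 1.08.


w = 0.011 * beta * fs * (dc * A)^(1/3) / 1000
= 0.011 * 1.08 * 268 * (74 * 5724)^(1/3) / 1000
= 0.239 mm

0.239


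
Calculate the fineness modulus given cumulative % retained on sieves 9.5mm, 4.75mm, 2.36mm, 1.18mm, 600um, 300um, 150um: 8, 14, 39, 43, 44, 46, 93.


FM = sum(cumulative % retained) / 100
= 287 / 100
= 2.87

2.87


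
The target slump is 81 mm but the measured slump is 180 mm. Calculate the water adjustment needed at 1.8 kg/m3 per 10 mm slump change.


Difference = 81 - 180 = -99 mm
Water adjustment = -99 * 1.8 / 10 = -17.8 kg/m3

-17.8


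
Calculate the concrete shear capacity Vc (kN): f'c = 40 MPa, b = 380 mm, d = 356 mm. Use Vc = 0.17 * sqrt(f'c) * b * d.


Vc = 0.17 * sqrt(40) * 380 * 356 / 1000
= 145.45 kN

145.45


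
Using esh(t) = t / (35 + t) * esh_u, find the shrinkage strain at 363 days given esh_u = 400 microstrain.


esh(363) = 363 / (35 + 363) * 400
= 363 / 398 * 400
= 364.8 microstrain

364.8


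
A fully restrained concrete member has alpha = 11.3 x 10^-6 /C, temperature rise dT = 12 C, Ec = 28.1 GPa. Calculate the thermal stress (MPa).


sigma = alpha * dT * Ec
= 11.3e-6 * 12 * 28.1 * 1000
= 3.81 MPa

3.81


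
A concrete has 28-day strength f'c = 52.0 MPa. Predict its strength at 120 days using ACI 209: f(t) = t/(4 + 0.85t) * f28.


f(120) = 120 / (4 + 0.85 * 120) * 52.0
= 120 / 106.0 * 52.0
= 58.87 MPa

58.87


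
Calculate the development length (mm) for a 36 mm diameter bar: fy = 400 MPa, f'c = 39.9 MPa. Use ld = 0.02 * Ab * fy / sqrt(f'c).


Ab = pi * 36^2 / 4 = 1017.876 mm2
ld = 0.02 * 1017.876 * 400 / sqrt(39.9)
= 1289.1 mm

1289.1


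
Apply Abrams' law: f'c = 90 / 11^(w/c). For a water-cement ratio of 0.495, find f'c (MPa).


f'c = 90 / 11^0.495
= 90 / 3.277
= 27.46 MPa

27.46


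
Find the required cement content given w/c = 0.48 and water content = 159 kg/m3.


Cement = water / (w/c)
= 159 / 0.48
= 331.2 kg/m3

331.2


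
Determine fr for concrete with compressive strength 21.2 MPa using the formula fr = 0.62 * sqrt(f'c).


fr = 0.62 * sqrt(21.2)
= 2.855 MPa

2.855


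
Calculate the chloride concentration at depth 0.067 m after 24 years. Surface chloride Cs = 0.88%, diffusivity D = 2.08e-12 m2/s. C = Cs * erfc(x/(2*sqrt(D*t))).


t_seconds = 24 * 365.25 * 24 * 3600 = 757382400.0 s
arg = 0.067 / (2 * sqrt(2.08e-12 * 757382400.0))
= 0.844
erfc(0.844) = 0.2326
C = 0.88 * 0.2326 = 0.2047%

0.2047


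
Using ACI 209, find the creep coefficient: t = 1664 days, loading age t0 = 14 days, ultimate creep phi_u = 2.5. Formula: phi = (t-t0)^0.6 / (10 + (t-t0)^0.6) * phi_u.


dt = 1664 - 14 = 1650
phi = 1650^0.6 / (10 + 1650^0.6) * 2.5
= 2.237

2.237


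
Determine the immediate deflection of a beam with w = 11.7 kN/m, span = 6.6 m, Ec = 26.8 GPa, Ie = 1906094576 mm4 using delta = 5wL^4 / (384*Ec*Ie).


Convert: L = 6.6 m = 6600 mm, Ec = 26.8 GPa = 26800 MPa
delta = 5 * 11.7 * 6600^4 / (384 * 26800 * 1906094576)
= 5.66 mm

5.66


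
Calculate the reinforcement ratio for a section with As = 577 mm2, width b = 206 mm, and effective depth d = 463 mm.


rho = As / (b * d)
= 577 / (206 * 463)
= 0.006

0.006


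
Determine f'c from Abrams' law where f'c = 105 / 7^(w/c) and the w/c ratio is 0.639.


f'c = 105 / 7^0.639
= 105 / 3.468
= 30.28 MPa

30.28


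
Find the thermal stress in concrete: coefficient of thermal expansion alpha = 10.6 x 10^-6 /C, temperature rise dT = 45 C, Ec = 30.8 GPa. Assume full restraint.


sigma = alpha * dT * Ec
= 10.6e-6 * 45 * 30.8 * 1000
= 14.692 MPa

14.692


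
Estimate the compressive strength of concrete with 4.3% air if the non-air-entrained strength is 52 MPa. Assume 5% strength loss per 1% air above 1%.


Strength loss = (4.3 - 1) * 5 = 16.5%
f'c = 52 * (1 - 16.5/100)
= 43.42 MPa

43.42


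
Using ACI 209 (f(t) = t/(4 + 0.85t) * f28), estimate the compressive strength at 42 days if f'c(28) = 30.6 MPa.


f(42) = 42 / (4 + 0.85 * 42) * 30.6
= 42 / 39.7 * 30.6
= 32.37 MPa

32.37


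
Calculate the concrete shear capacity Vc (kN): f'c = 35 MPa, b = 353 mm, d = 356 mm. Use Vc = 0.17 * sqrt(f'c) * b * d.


Vc = 0.17 * sqrt(35) * 353 * 356 / 1000
= 126.39 kN

126.39


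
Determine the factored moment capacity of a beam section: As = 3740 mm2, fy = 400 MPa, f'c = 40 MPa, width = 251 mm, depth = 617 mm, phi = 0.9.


a = As * fy / (0.85 * f'c * b)
= 3740 * 400 / (0.85 * 40 * 251)
= 175.2988 mm
Mn = As * fy * (d - a/2) / 10^6
= 791.9085 kN-m
phi*Mn = 0.9 * 791.9085 = 712.72 kN-m

712.72


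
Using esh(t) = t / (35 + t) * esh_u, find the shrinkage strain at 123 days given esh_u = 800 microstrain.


esh(123) = 123 / (35 + 123) * 800
= 123 / 158 * 800
= 622.8 microstrain

622.8


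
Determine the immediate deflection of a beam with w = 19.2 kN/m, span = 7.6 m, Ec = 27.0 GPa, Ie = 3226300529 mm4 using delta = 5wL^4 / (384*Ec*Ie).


Convert: L = 7.6 m = 7600 mm, Ec = 27.0 GPa = 27000 MPa
delta = 5 * 19.2 * 7600^4 / (384 * 27000 * 3226300529)
= 9.57 mm

9.57


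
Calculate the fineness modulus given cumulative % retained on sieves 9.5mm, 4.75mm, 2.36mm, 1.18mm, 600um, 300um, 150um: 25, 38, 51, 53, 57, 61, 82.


FM = sum(cumulative % retained) / 100
= 367 / 100
= 3.67

3.67


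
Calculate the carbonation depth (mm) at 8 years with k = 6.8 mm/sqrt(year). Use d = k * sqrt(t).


depth = k * sqrt(t)
= 6.8 * sqrt(8)
= 19.23 mm

19.23


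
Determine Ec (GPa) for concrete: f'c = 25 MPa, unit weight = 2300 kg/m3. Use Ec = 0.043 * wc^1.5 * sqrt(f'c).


Ec = 0.043 * 2300^1.5 * sqrt(25) / 1000
= 23.72 GPa

23.72


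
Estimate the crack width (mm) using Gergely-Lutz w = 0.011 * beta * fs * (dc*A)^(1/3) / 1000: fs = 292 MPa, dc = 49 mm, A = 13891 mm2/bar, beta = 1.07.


w = 0.011 * beta * fs * (dc * A)^(1/3) / 1000
= 0.011 * 1.07 * 292 * (49 * 13891)^(1/3) / 1000
= 0.302 mm

0.302


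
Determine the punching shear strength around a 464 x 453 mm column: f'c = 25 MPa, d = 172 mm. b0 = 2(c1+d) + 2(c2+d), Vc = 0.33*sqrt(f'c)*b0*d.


b0 = 2*(464 + 172) + 2*(453 + 172) = 2522 mm
Vc = 0.33 * sqrt(25) * 2522 * 172 / 1000
= 715.74 kN

715.74


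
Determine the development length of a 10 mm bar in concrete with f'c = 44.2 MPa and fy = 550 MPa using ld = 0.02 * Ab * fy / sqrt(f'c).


Ab = pi * 10^2 / 4 = 78.54 mm2
ld = 0.02 * 78.54 * 550 / sqrt(44.2)
= 129.9 mm

129.9


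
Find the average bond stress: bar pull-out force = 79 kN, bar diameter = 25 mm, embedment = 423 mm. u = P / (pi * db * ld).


u = P / (pi * db * ld)
= 79 * 1000 / (pi * 25 * 423)
= 2.378 MPa

2.378


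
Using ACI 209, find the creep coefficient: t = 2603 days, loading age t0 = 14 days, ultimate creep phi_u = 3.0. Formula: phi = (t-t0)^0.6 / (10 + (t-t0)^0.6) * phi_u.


dt = 2603 - 14 = 2589
phi = 2589^0.6 / (10 + 2589^0.6) * 3.0
= 2.753

2.753


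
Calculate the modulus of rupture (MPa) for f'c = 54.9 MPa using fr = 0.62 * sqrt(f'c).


fr = 0.62 * sqrt(54.9)
= 4.594 MPa

4.594


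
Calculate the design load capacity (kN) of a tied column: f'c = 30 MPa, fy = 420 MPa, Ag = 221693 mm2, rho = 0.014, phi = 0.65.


Ast = rho * Ag = 0.014 * 221693 = 3103.702 mm2
phi*Pn = 0.65 * 0.80 * (0.85 * 30 * (221693 - 3103.702) + 420 * 3103.702) / 1000
= 3576.34 kN

3576.34


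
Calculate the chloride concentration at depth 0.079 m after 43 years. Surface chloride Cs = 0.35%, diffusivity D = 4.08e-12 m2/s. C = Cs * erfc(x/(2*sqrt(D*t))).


t_seconds = 43 * 365.25 * 24 * 3600 = 1356976800.0 s
arg = 0.079 / (2 * sqrt(4.08e-12 * 1356976800.0))
= 0.5309
erfc(0.5309) = 0.4528
C = 0.35 * 0.4528 = 0.1585%

0.1585


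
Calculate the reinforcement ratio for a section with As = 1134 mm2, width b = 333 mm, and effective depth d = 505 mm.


rho = As / (b * d)
= 1134 / (333 * 505)
= 0.0067

0.0067


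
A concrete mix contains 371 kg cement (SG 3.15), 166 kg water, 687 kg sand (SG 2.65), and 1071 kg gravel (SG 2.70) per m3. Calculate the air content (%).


Vol cement = 371 / (3.15 * 1000) = 0.117778 m3
Vol water = 166 / 1000 = 0.166 m3
Vol sand = 687 / (2.65 * 1000) = 0.259245 m3
Vol gravel = 1071 / (2.70 * 1000) = 0.396667 m3
Total solid + water volume = 0.93969 m3
Air = (1 - 0.93969) * 100 = 6.03%

6.03


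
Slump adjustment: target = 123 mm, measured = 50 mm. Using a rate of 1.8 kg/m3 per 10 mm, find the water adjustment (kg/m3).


Difference = 123 - 50 = 73 mm
Water adjustment = 73 * 1.8 / 10 = 13.1 kg/m3

13.1


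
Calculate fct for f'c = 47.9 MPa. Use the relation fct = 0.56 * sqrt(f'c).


fct = 0.56 * sqrt(47.9)
= 0.56 * 6.921
= 3.876 MPa

3.876


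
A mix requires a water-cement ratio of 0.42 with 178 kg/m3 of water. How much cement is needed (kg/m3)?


Cement = water / (w/c)
= 178 / 0.42
= 423.8 kg/m3

423.8


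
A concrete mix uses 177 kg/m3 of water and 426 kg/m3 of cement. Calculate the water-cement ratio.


w/c = water / cement
w/c = 177 / 426 = 0.415

0.415


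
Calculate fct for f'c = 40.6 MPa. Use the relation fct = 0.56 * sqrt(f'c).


fct = 0.56 * sqrt(40.6)
= 0.56 * 6.372
= 3.568 MPa

3.568


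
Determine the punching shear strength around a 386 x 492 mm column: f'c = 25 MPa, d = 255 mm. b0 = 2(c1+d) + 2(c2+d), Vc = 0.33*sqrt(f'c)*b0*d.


b0 = 2*(386 + 255) + 2*(492 + 255) = 2776 mm
Vc = 0.33 * sqrt(25) * 2776 * 255 / 1000
= 1168.0 kN

1168.0


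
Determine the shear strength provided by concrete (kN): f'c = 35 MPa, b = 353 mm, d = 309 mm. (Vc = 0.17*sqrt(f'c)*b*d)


Vc = 0.17 * sqrt(35) * 353 * 309 / 1000
= 109.7 kN

109.7


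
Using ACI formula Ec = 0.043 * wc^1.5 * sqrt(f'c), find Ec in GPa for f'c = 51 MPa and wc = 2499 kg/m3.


Ec = 0.043 * 2499^1.5 * sqrt(51) / 1000
= 38.36 GPa

38.36


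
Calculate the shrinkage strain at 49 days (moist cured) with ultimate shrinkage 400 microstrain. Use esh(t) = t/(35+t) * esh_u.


esh(49) = 49 / (35 + 49) * 400
= 49 / 84 * 400
= 233.3 microstrain

233.3


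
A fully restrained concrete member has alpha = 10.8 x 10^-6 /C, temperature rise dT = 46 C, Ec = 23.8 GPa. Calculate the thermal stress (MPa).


sigma = alpha * dT * Ec
= 10.8e-6 * 46 * 23.8 * 1000
= 11.824 MPa

11.824


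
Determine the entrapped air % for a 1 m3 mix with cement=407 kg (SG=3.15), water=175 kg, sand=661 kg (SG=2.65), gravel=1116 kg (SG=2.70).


Vol cement = 407 / (3.15 * 1000) = 0.129206 m3
Vol water = 175 / 1000 = 0.175 m3
Vol sand = 661 / (2.65 * 1000) = 0.249434 m3
Vol gravel = 1116 / (2.70 * 1000) = 0.413333 m3
Total solid + water volume = 0.966974 m3
Air = (1 - 0.966974) * 100 = 3.3%

3.3


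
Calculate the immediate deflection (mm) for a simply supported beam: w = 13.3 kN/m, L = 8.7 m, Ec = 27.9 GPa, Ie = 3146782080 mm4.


Convert: L = 8.7 m = 8700 mm, Ec = 27.9 GPa = 27900 MPa
delta = 5 * 13.3 * 8700^4 / (384 * 27900 * 3146782080)
= 11.3 mm

11.3


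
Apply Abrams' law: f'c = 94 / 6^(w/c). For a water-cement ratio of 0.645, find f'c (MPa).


f'c = 94 / 6^0.645
= 94 / 3.176
= 29.6 MPa

29.6


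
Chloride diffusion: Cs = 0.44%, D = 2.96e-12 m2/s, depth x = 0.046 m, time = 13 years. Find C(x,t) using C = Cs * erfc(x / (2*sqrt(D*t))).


t_seconds = 13 * 365.25 * 24 * 3600 = 410248800.0 s
arg = 0.046 / (2 * sqrt(2.96e-12 * 410248800.0))
= 0.66
erfc(0.66) = 0.3506
C = 0.44 * 0.3506 = 0.1543%

0.1543


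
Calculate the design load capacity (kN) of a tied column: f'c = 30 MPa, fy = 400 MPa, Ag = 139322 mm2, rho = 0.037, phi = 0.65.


Ast = rho * Ag = 0.037 * 139322 = 5154.914 mm2
phi*Pn = 0.65 * 0.80 * (0.85 * 30 * (139322 - 5154.914) + 400 * 5154.914) / 1000
= 2851.28 kN

2851.28


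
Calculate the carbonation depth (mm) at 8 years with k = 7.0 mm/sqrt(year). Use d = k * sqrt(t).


depth = k * sqrt(t)
= 7.0 * sqrt(8)
= 19.8 mm

19.8


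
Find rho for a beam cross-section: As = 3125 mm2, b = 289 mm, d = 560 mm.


rho = As / (b * d)
= 3125 / (289 * 560)
= 0.0193

0.0193


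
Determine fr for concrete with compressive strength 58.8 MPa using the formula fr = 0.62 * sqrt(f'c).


fr = 0.62 * sqrt(58.8)
= 4.754 MPa

4.754


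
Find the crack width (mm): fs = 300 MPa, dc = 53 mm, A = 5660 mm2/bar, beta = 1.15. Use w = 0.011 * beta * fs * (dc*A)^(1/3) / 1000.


w = 0.011 * beta * fs * (dc * A)^(1/3) / 1000
= 0.011 * 1.15 * 300 * (53 * 5660)^(1/3) / 1000
= 0.254 mm

0.254


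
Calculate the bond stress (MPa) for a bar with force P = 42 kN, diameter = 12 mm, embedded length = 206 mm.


u = P / (pi * db * ld)
= 42 * 1000 / (pi * 12 * 206)
= 5.408 MPa

5.408


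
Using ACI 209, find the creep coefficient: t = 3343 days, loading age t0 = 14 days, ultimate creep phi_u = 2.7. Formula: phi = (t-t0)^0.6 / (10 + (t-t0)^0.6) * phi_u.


dt = 3343 - 14 = 3329
phi = 3329^0.6 / (10 + 3329^0.6) * 2.7
= 2.507

2.507


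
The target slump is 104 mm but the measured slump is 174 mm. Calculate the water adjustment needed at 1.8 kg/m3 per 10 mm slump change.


Difference = 104 - 174 = -70 mm
Water adjustment = -70 * 1.8 / 10 = -12.6 kg/m3

-12.6


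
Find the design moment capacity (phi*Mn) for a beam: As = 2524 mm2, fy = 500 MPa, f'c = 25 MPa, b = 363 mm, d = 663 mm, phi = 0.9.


a = As * fy / (0.85 * f'c * b)
= 2524 * 500 / (0.85 * 25 * 363)
= 163.604 mm
Mn = As * fy * (d - a/2) / 10^6
= 733.4719 kN-m
phi*Mn = 0.9 * 733.4719 = 660.12 kN-m

660.12


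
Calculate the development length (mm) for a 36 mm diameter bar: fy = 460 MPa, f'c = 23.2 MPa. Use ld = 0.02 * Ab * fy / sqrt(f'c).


Ab = pi * 36^2 / 4 = 1017.876 mm2
ld = 0.02 * 1017.876 * 460 / sqrt(23.2)
= 1944.2 mm

1944.2


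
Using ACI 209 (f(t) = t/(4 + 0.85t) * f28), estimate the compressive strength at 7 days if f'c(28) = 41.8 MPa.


f(7) = 7 / (4 + 0.85 * 7) * 41.8
= 7 / 9.95 * 41.8
= 29.41 MPa

29.41


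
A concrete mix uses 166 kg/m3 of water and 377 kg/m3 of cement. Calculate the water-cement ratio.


w/c = water / cement
w/c = 166 / 377 = 0.44

0.44


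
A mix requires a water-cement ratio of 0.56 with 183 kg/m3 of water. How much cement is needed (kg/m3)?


Cement = water / (w/c)
= 183 / 0.56
= 326.8 kg/m3

326.8


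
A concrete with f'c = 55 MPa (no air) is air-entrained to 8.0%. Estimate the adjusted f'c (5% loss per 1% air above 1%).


Strength loss = (8.0 - 1) * 5 = 35.0%
f'c = 55 * (1 - 35.0/100)
= 35.75 MPa

35.75


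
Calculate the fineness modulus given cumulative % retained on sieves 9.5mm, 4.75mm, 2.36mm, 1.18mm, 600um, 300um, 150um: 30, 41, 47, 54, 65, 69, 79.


FM = sum(cumulative % retained) / 100
= 385 / 100
= 3.85

3.85


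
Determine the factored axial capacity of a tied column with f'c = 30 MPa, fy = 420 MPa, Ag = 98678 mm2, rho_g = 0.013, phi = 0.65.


Ast = rho * Ag = 0.013 * 98678 = 1282.814 mm2
phi*Pn = 0.65 * 0.80 * (0.85 * 30 * (98678 - 1282.814) + 420 * 1282.814) / 1000
= 1571.63 kN

1571.63


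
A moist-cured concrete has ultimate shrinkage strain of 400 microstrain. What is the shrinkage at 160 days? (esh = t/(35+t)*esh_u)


esh(160) = 160 / (35 + 160) * 400
= 160 / 195 * 400
= 328.2 microstrain

328.2


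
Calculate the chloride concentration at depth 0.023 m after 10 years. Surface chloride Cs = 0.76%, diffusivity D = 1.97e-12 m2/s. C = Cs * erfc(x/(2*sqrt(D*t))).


t_seconds = 10 * 365.25 * 24 * 3600 = 315576000.0 s
arg = 0.023 / (2 * sqrt(1.97e-12 * 315576000.0))
= 0.4612
erfc(0.4612) = 0.5142
C = 0.76 * 0.5142 = 0.3908%

0.3908


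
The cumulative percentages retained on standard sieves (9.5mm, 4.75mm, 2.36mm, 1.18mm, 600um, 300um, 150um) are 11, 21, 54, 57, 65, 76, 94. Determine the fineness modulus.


FM = sum(cumulative % retained) / 100
= 378 / 100
= 3.78

3.78


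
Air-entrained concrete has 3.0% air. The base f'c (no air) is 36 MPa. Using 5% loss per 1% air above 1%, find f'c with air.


Strength loss = (3.0 - 1) * 5 = 10.0%
f'c = 36 * (1 - 10.0/100)
= 32.4 MPa

32.4


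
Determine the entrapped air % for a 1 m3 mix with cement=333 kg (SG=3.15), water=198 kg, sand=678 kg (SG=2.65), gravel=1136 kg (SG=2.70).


Vol cement = 333 / (3.15 * 1000) = 0.105714 m3
Vol water = 198 / 1000 = 0.198 m3
Vol sand = 678 / (2.65 * 1000) = 0.255849 m3
Vol gravel = 1136 / (2.70 * 1000) = 0.420741 m3
Total solid + water volume = 0.980304 m3
Air = (1 - 0.980304) * 100 = 1.97%

1.97


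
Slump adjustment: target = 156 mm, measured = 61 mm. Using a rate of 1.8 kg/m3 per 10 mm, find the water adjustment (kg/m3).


Difference = 156 - 61 = 95 mm
Water adjustment = 95 * 1.8 / 10 = 17.1 kg/m3

17.1


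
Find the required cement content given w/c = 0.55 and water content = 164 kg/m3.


Cement = water / (w/c)
= 164 / 0.55
= 298.2 kg/m3

298.2


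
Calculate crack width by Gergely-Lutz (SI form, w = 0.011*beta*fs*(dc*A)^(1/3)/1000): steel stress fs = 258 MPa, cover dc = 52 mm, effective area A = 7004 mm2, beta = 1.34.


w = 0.011 * beta * fs * (dc * A)^(1/3) / 1000
= 0.011 * 1.34 * 258 * (52 * 7004)^(1/3) / 1000
= 0.272 mm

0.272


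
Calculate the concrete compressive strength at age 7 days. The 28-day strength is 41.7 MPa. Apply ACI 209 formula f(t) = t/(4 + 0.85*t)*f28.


f(7) = 7 / (4 + 0.85 * 7) * 41.7
= 7 / 9.95 * 41.7
= 29.34 MPa

29.34


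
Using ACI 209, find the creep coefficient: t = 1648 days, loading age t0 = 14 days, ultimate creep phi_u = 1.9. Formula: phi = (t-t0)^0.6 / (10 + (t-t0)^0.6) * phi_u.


dt = 1648 - 14 = 1634
phi = 1634^0.6 / (10 + 1634^0.6) * 1.9
= 1.699

1.699


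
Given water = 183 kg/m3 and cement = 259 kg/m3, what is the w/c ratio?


w/c = water / cement
w/c = 183 / 259 = 0.707

0.707


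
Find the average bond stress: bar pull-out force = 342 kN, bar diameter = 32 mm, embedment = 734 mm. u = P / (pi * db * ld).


u = P / (pi * db * ld)
= 342 * 1000 / (pi * 32 * 734)
= 4.635 MPa

4.635


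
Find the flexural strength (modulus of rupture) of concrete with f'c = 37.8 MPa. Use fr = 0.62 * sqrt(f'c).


fr = 0.62 * sqrt(37.8)
= 3.812 MPa

3.812


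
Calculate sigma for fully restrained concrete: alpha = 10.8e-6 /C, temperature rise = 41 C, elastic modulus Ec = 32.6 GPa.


sigma = alpha * dT * Ec
= 10.8e-6 * 41 * 32.6 * 1000
= 14.435 MPa

14.435


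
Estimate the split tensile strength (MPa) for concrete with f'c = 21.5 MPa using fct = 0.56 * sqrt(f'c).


fct = 0.56 * sqrt(21.5)
= 0.56 * 4.637
= 2.597 MPa

2.597


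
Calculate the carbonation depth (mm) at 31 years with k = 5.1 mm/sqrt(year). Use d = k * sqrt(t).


depth = k * sqrt(t)
= 5.1 * sqrt(31)
= 28.4 mm

28.4


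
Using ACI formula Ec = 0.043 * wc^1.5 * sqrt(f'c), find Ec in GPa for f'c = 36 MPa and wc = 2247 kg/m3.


Ec = 0.043 * 2247^1.5 * sqrt(36) / 1000
= 27.48 GPa

27.48


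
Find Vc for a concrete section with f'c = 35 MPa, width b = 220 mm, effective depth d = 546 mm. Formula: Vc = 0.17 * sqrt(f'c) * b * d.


Vc = 0.17 * sqrt(35) * 220 * 546 / 1000
= 120.81 kN

120.81


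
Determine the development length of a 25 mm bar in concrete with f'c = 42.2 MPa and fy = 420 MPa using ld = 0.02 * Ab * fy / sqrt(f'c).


Ab = pi * 25^2 / 4 = 490.874 mm2
ld = 0.02 * 490.874 * 420 / sqrt(42.2)
= 634.7 mm

634.7


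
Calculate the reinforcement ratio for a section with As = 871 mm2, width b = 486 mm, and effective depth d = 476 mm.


rho = As / (b * d)
= 871 / (486 * 476)
= 0.0038

0.0038


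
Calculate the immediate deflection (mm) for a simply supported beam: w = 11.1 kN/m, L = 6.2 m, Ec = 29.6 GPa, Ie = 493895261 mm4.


Convert: L = 6.2 m = 6200 mm, Ec = 29.6 GPa = 29600 MPa
delta = 5 * 11.1 * 6200^4 / (384 * 29600 * 493895261)
= 14.61 mm

14.61


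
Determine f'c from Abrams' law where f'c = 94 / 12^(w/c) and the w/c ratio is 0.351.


f'c = 94 / 12^0.351
= 94 / 2.392
= 39.29 MPa

39.29


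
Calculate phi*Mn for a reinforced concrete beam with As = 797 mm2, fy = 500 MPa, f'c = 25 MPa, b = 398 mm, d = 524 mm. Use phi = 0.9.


a = As * fy / (0.85 * f'c * b)
= 797 * 500 / (0.85 * 25 * 398)
= 47.1179 mm
Mn = As * fy * (d - a/2) / 10^6
= 199.4257 kN-m
phi*Mn = 0.9 * 199.4257 = 179.48 kN-m

179.48


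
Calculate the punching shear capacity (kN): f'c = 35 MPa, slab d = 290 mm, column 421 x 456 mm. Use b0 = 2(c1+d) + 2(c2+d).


b0 = 2*(421 + 290) + 2*(456 + 290) = 2914 mm
Vc = 0.33 * sqrt(35) * 2914 * 290 / 1000
= 1649.82 kN

1649.82


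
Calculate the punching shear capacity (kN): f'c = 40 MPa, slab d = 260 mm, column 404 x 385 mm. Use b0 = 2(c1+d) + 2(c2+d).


b0 = 2*(404 + 260) + 2*(385 + 260) = 2618 mm
Vc = 0.33 * sqrt(40) * 2618 * 260 / 1000
= 1420.65 kN

1420.65


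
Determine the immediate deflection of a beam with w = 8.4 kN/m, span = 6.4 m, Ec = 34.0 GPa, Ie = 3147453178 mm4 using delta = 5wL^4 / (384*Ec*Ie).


Convert: L = 6.4 m = 6400 mm, Ec = 34.0 GPa = 34000 MPa
delta = 5 * 8.4 * 6400^4 / (384 * 34000 * 3147453178)
= 1.71 mm

1.71


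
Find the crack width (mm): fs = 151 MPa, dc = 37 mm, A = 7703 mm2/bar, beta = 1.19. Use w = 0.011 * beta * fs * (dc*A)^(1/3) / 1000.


w = 0.011 * beta * fs * (dc * A)^(1/3) / 1000
= 0.011 * 1.19 * 151 * (37 * 7703)^(1/3) / 1000
= 0.13 mm

0.13


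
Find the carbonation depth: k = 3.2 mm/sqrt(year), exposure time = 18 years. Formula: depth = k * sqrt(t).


depth = k * sqrt(t)
= 3.2 * sqrt(18)
= 13.58 mm

13.58


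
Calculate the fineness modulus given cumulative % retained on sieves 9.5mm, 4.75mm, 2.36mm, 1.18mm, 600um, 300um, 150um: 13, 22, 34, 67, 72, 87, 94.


FM = sum(cumulative % retained) / 100
= 389 / 100
= 3.89

3.89


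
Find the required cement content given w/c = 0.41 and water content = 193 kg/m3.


Cement = water / (w/c)
= 193 / 0.41
= 470.7 kg/m3

470.7


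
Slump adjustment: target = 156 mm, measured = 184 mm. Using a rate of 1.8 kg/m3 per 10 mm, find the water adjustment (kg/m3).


Difference = 156 - 184 = -28 mm
Water adjustment = -28 * 1.8 / 10 = -5.0 kg/m3

-5.0


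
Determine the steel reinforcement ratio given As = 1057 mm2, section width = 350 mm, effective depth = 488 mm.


rho = As / (b * d)
= 1057 / (350 * 488)
= 0.0062

0.0062


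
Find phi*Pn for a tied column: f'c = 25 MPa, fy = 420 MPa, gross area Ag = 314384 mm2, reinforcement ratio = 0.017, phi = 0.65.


Ast = rho * Ag = 0.017 * 314384 = 5344.528 mm2
phi*Pn = 0.65 * 0.80 * (0.85 * 25 * (314384 - 5344.528) + 420 * 5344.528) / 1000
= 4582.13 kN

4582.13


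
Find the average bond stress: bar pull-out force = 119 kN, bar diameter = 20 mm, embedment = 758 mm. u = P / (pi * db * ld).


u = P / (pi * db * ld)
= 119 * 1000 / (pi * 20 * 758)
= 2.499 MPa

2.499


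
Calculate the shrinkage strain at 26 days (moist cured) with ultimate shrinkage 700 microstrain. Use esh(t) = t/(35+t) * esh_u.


esh(26) = 26 / (35 + 26) * 700
= 26 / 61 * 700
= 298.4 microstrain

298.4


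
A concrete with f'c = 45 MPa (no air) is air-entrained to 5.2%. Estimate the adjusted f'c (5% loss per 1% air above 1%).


Strength loss = (5.2 - 1) * 5 = 21.0%
f'c = 45 * (1 - 21.0/100)
= 35.55 MPa

35.55


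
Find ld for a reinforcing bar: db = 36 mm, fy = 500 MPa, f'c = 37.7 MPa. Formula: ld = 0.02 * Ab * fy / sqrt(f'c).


Ab = pi * 36^2 / 4 = 1017.876 mm2
ld = 0.02 * 1017.876 * 500 / sqrt(37.7)
= 1657.8 mm

1657.8


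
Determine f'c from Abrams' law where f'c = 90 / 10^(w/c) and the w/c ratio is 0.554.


f'c = 90 / 10^0.554
= 90 / 3.581
= 25.13 MPa

25.13


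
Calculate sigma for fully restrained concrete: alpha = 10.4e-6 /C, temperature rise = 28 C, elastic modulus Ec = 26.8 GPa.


sigma = alpha * dT * Ec
= 10.4e-6 * 28 * 26.8 * 1000
= 7.804 MPa

7.804


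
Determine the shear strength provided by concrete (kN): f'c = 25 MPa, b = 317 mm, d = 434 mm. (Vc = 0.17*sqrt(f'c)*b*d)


Vc = 0.17 * sqrt(25) * 317 * 434 / 1000
= 116.94 kN

116.94


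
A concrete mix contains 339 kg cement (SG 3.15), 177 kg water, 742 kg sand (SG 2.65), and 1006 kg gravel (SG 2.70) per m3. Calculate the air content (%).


Vol cement = 339 / (3.15 * 1000) = 0.107619 m3
Vol water = 177 / 1000 = 0.177 m3
Vol sand = 742 / (2.65 * 1000) = 0.28 m3
Vol gravel = 1006 / (2.70 * 1000) = 0.372593 m3
Total solid + water volume = 0.937212 m3
Air = (1 - 0.937212) * 100 = 6.28%

6.28


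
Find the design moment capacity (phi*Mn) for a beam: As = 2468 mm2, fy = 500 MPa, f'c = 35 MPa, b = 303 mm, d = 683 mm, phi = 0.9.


a = As * fy / (0.85 * f'c * b)
= 2468 * 500 / (0.85 * 35 * 303)
= 136.8944 mm
Mn = As * fy * (d - a/2) / 10^6
= 758.3582 kN-m
phi*Mn = 0.9 * 758.3582 = 682.52 kN-m

682.52


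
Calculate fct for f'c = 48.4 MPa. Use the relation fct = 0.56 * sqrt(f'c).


fct = 0.56 * sqrt(48.4)
= 0.56 * 6.957
= 3.896 MPa

3.896


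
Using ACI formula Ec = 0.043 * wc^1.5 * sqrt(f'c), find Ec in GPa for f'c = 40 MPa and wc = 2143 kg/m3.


Ec = 0.043 * 2143^1.5 * sqrt(40) / 1000
= 26.98 GPa

26.98


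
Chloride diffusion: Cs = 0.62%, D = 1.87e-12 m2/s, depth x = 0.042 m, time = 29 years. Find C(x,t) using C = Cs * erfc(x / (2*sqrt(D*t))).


t_seconds = 29 * 365.25 * 24 * 3600 = 915170400.0 s
arg = 0.042 / (2 * sqrt(1.87e-12 * 915170400.0))
= 0.5076
erfc(0.5076) = 0.4728
C = 0.62 * 0.4728 = 0.2931%

0.2931


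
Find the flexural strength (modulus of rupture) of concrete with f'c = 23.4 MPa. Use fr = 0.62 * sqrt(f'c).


fr = 0.62 * sqrt(23.4)
= 2.999 MPa

2.999


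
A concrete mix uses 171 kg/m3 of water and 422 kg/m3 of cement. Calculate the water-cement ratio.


w/c = water / cement
w/c = 171 / 422 = 0.405

0.405


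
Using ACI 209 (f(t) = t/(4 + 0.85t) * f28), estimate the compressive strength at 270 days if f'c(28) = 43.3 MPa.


f(270) = 270 / (4 + 0.85 * 270) * 43.3
= 270 / 233.5 * 43.3
= 50.07 MPa

50.07


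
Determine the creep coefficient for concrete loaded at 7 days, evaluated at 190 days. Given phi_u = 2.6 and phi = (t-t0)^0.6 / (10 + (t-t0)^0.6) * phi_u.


dt = 190 - 7 = 183
phi = 183^0.6 / (10 + 183^0.6) * 2.6
= 1.807

1.807


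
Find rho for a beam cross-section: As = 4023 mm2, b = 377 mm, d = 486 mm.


rho = As / (b * d)
= 4023 / (377 * 486)
= 0.022

0.022


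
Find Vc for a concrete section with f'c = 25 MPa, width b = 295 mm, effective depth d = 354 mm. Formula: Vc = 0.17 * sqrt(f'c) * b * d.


Vc = 0.17 * sqrt(25) * 295 * 354 / 1000
= 88.77 kN

88.77


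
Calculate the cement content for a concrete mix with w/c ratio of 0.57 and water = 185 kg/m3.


Cement = water / (w/c)
= 185 / 0.57
= 324.6 kg/m3

324.6


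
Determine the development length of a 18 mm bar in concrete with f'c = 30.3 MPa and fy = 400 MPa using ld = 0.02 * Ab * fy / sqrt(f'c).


Ab = pi * 18^2 / 4 = 254.469 mm2
ld = 0.02 * 254.469 * 400 / sqrt(30.3)
= 369.8 mm

369.8


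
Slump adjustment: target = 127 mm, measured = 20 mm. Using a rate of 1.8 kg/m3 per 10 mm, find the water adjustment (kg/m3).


Difference = 127 - 20 = 107 mm
Water adjustment = 107 * 1.8 / 10 = 19.3 kg/m3

19.3


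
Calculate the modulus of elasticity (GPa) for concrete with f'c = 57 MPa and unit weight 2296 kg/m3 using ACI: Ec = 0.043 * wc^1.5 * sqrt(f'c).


Ec = 0.043 * 2296^1.5 * sqrt(57) / 1000
= 35.72 GPa

35.72


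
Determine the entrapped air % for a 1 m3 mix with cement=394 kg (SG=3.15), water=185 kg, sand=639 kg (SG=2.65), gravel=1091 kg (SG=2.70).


Vol cement = 394 / (3.15 * 1000) = 0.125079 m3
Vol water = 185 / 1000 = 0.185 m3
Vol sand = 639 / (2.65 * 1000) = 0.241132 m3
Vol gravel = 1091 / (2.70 * 1000) = 0.404074 m3
Total solid + water volume = 0.955286 m3
Air = (1 - 0.955286) * 100 = 4.47%

4.47


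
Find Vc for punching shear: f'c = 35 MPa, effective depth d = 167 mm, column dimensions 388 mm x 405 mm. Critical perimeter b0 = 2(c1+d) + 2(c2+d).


b0 = 2*(388 + 167) + 2*(405 + 167) = 2254 mm
Vc = 0.33 * sqrt(35) * 2254 * 167 / 1000
= 734.88 kN

734.88


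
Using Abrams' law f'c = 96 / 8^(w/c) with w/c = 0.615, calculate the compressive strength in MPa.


f'c = 96 / 8^0.615
= 96 / 3.593
= 26.72 MPa

26.72


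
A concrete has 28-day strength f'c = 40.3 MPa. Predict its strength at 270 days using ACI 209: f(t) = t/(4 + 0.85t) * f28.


f(270) = 270 / (4 + 0.85 * 270) * 40.3
= 270 / 233.5 * 40.3
= 46.6 MPa

46.6


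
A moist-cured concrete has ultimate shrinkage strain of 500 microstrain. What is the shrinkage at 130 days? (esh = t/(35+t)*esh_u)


esh(130) = 130 / (35 + 130) * 500
= 130 / 165 * 500
= 393.9 microstrain

393.9


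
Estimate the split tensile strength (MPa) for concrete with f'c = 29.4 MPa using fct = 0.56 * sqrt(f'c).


fct = 0.56 * sqrt(29.4)
= 0.56 * 5.422
= 3.036 MPa

3.036


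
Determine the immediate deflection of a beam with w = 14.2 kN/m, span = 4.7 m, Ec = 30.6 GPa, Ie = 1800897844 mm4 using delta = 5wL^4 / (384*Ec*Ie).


Convert: L = 4.7 m = 4700 mm, Ec = 30.6 GPa = 30600 MPa
delta = 5 * 14.2 * 4700^4 / (384 * 30600 * 1800897844)
= 1.64 mm

1.64


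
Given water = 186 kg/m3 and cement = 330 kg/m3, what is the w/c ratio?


w/c = water / cement
w/c = 186 / 330 = 0.564

0.564


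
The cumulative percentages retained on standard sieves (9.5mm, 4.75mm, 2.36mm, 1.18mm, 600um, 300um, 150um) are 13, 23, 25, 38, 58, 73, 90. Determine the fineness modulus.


FM = sum(cumulative % retained) / 100
= 320 / 100
= 3.2

3.2


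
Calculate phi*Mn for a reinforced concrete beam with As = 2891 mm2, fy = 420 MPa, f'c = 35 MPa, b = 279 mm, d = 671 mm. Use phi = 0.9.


a = As * fy / (0.85 * f'c * b)
= 2891 * 420 / (0.85 * 35 * 279)
= 146.2872 mm
Mn = As * fy * (d - a/2) / 10^6
= 725.9292 kN-m
phi*Mn = 0.9 * 725.9292 = 653.34 kN-m

653.34


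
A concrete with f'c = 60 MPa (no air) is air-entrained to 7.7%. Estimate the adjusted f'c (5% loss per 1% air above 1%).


Strength loss = (7.7 - 1) * 5 = 33.5%
f'c = 60 * (1 - 33.5/100)
= 39.9 MPa

39.9


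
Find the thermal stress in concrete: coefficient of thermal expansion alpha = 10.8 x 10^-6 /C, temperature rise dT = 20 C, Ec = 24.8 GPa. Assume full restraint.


sigma = alpha * dT * Ec
= 10.8e-6 * 20 * 24.8 * 1000
= 5.357 MPa

5.357


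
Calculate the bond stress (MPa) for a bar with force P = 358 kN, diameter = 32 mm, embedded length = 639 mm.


u = P / (pi * db * ld)
= 358 * 1000 / (pi * 32 * 639)
= 5.573 MPa

5.573


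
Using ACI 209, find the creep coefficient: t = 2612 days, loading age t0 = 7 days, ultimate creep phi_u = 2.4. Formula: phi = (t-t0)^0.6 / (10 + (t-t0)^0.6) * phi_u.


dt = 2612 - 7 = 2605
phi = 2605^0.6 / (10 + 2605^0.6) * 2.4
= 2.203

2.203


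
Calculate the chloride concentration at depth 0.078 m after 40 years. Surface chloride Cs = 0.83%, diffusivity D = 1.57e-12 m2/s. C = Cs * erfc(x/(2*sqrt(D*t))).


t_seconds = 40 * 365.25 * 24 * 3600 = 1262304000.0 s
arg = 0.078 / (2 * sqrt(1.57e-12 * 1262304000.0))
= 0.8761
erfc(0.8761) = 0.2154
C = 0.83 * 0.2154 = 0.1788%

0.1788


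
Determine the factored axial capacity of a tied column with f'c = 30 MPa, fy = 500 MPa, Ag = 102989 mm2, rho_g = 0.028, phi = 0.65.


Ast = rho * Ag = 0.028 * 102989 = 2883.692 mm2
phi*Pn = 0.65 * 0.80 * (0.85 * 30 * (102989 - 2883.692) + 500 * 2883.692) / 1000
= 2077.16 kN

2077.16


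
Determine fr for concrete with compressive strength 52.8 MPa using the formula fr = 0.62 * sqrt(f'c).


fr = 0.62 * sqrt(52.8)
= 4.505 MPa

4.505


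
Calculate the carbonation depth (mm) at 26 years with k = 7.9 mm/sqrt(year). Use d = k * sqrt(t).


depth = k * sqrt(t)
= 7.9 * sqrt(26)
= 40.28 mm

40.28


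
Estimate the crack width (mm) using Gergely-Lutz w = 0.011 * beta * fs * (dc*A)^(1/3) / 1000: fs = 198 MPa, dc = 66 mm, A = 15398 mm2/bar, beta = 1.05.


w = 0.011 * beta * fs * (dc * A)^(1/3) / 1000
= 0.011 * 1.05 * 198 * (66 * 15398)^(1/3) / 1000
= 0.23 mm

0.23


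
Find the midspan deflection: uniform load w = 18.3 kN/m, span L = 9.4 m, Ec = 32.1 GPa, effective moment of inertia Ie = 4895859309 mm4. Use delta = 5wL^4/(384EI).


Convert: L = 9.4 m = 9400 mm, Ec = 32.1 GPa = 32100 MPa
delta = 5 * 18.3 * 9400^4 / (384 * 32100 * 4895859309)
= 11.84 mm

11.84


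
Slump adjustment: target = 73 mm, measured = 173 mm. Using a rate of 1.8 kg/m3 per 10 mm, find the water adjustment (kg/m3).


Difference = 73 - 173 = -100 mm
Water adjustment = -100 * 1.8 / 10 = -18.0 kg/m3

-18.0


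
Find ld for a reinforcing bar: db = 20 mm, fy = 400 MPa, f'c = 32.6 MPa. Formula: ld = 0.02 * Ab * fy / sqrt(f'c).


Ab = pi * 20^2 / 4 = 314.159 mm2
ld = 0.02 * 314.159 * 400 / sqrt(32.6)
= 440.2 mm

440.2


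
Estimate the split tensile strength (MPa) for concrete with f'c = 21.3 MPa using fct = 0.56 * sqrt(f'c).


fct = 0.56 * sqrt(21.3)
= 0.56 * 4.615
= 2.585 MPa

2.585


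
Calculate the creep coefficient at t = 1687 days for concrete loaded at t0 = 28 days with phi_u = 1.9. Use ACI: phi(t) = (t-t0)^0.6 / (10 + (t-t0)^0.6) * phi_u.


dt = 1687 - 28 = 1659
phi = 1659^0.6 / (10 + 1659^0.6) * 1.9
= 1.701

1.701


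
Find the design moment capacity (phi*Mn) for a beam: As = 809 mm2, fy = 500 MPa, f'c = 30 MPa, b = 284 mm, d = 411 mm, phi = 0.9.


a = As * fy / (0.85 * f'c * b)
= 809 * 500 / (0.85 * 30 * 284)
= 55.8547 mm
Mn = As * fy * (d - a/2) / 10^6
= 154.9529 kN-m
phi*Mn = 0.9 * 154.9529 = 139.46 kN-m

139.46


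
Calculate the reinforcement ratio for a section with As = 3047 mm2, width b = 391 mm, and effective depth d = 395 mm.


rho = As / (b * d)
= 3047 / (391 * 395)
= 0.0197

0.0197


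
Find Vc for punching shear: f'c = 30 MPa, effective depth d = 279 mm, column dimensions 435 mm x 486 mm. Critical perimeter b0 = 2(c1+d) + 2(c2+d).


b0 = 2*(435 + 279) + 2*(486 + 279) = 2958 mm
Vc = 0.33 * sqrt(30) * 2958 * 279 / 1000
= 1491.68 kN

1491.68


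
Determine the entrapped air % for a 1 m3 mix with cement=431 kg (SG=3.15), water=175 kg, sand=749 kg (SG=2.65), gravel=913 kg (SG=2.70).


Vol cement = 431 / (3.15 * 1000) = 0.136825 m3
Vol water = 175 / 1000 = 0.175 m3
Vol sand = 749 / (2.65 * 1000) = 0.282642 m3
Vol gravel = 913 / (2.70 * 1000) = 0.338148 m3
Total solid + water volume = 0.932615 m3
Air = (1 - 0.932615) * 100 = 6.74%

6.74


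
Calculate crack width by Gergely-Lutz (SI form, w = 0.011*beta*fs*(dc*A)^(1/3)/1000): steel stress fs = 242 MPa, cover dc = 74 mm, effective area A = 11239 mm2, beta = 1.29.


w = 0.011 * beta * fs * (dc * A)^(1/3) / 1000
= 0.011 * 1.29 * 242 * (74 * 11239)^(1/3) / 1000
= 0.323 mm

0.323


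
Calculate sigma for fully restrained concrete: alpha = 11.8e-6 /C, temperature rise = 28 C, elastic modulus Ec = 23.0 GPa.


sigma = alpha * dT * Ec
= 11.8e-6 * 28 * 23.0 * 1000
= 7.599 MPa

7.599


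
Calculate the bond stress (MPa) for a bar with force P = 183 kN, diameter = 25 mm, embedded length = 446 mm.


u = P / (pi * db * ld)
= 183 * 1000 / (pi * 25 * 446)
= 5.224 MPa

5.224


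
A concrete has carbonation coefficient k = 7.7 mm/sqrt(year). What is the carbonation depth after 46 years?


depth = k * sqrt(t)
= 7.7 * sqrt(46)
= 52.22 mm

52.22


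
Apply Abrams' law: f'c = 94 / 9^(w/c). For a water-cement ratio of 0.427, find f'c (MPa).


f'c = 94 / 9^0.427
= 94 / 2.555
= 36.78 MPa

36.78


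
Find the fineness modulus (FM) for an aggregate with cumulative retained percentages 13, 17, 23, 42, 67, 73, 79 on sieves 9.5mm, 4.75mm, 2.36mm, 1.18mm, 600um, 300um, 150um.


FM = sum(cumulative % retained) / 100
= 314 / 100
= 3.14

3.14


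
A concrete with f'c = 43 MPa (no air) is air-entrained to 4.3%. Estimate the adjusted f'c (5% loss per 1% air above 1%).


Strength loss = (4.3 - 1) * 5 = 16.5%
f'c = 43 * (1 - 16.5/100)
= 35.91 MPa

35.91


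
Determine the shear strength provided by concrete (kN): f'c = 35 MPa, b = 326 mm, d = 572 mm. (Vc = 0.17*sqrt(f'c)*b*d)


Vc = 0.17 * sqrt(35) * 326 * 572 / 1000
= 187.54 kN

187.54


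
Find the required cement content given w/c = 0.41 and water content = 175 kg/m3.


Cement = water / (w/c)
= 175 / 0.41
= 426.8 kg/m3

426.8


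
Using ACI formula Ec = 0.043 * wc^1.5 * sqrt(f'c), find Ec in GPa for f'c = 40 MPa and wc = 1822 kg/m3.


Ec = 0.043 * 1822^1.5 * sqrt(40) / 1000
= 21.15 GPa

21.15


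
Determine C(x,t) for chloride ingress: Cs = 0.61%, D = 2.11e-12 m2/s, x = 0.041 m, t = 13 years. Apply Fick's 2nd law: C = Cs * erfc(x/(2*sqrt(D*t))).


t_seconds = 13 * 365.25 * 24 * 3600 = 410248800.0 s
arg = 0.041 / (2 * sqrt(2.11e-12 * 410248800.0))
= 0.6968
erfc(0.6968) = 0.3244
C = 0.61 * 0.3244 = 0.1979%

0.1979
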